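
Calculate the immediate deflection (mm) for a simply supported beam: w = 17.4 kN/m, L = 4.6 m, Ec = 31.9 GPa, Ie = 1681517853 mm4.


Convert: L = 4.6 m = 4600 mm, Ec = 31.9 GPa = 31900 MPa
delta = 5 * 17.4 * 4600^4 / (384 * 31900 * 1681517853)
= 1.89 mm

1.89


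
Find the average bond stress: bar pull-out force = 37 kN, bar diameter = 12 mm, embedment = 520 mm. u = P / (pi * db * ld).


u = P / (pi * db * ld)
= 37 * 1000 / (pi * 12 * 520)
= 1.887 MPa

1.887


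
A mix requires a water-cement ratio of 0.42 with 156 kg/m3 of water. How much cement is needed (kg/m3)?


Cement = water / (w/c)
= 156 / 0.42
= 371.4 kg/m3

371.4


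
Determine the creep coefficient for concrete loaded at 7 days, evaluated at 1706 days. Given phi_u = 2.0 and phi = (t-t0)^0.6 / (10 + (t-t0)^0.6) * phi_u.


dt = 1706 - 7 = 1699
phi = 1699^0.6 / (10 + 1699^0.6) * 2.0
= 1.793

1.793


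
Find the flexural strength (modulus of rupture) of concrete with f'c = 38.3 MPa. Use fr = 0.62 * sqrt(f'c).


fr = 0.62 * sqrt(38.3)
= 3.837 MPa

3.837


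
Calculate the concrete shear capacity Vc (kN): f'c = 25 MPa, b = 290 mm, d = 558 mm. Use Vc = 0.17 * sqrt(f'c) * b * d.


Vc = 0.17 * sqrt(25) * 290 * 558 / 1000
= 137.55 kN

137.55


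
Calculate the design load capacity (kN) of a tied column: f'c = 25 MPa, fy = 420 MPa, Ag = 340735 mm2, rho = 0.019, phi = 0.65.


Ast = rho * Ag = 0.019 * 340735 = 6473.965 mm2
phi*Pn = 0.65 * 0.80 * (0.85 * 25 * (340735 - 6473.965) + 420 * 6473.965) / 1000
= 5107.5 kN

5107.5


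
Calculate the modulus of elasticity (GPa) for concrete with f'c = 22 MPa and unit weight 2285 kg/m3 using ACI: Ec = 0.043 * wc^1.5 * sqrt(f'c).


Ec = 0.043 * 2285^1.5 * sqrt(22) / 1000
= 22.03 GPa

22.03


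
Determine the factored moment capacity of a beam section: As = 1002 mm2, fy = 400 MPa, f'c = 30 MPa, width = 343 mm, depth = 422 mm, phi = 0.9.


a = As * fy / (0.85 * f'c * b)
= 1002 * 400 / (0.85 * 30 * 343)
= 45.824 mm
Mn = As * fy * (d - a/2) / 10^6
= 159.9545 kN-m
phi*Mn = 0.9 * 159.9545 = 143.96 kN-m

143.96


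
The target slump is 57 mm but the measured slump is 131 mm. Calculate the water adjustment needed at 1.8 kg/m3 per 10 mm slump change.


Difference = 57 - 131 = -74 mm
Water adjustment = -74 * 1.8 / 10 = -13.3 kg/m3

-13.3


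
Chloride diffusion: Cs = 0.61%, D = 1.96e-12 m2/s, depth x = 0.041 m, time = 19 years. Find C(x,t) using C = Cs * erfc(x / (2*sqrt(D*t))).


t_seconds = 19 * 365.25 * 24 * 3600 = 599594400.0 s
arg = 0.041 / (2 * sqrt(1.96e-12 * 599594400.0))
= 0.598
erfc(0.598) = 0.3977
C = 0.61 * 0.3977 = 0.2426%

0.2426


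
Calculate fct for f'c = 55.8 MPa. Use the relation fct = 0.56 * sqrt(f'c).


fct = 0.56 * sqrt(55.8)
= 0.56 * 7.47
= 4.183 MPa

4.183


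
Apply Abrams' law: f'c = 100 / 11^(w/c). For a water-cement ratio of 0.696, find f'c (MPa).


f'c = 100 / 11^0.696
= 100 / 5.307
= 18.84 MPa

18.84


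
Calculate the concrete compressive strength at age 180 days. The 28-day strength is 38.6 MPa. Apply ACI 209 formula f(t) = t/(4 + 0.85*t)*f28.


f(180) = 180 / (4 + 0.85 * 180) * 38.6
= 180 / 157.0 * 38.6
= 44.25 MPa

44.25


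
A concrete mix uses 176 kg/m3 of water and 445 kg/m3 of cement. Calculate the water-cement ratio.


w/c = water / cement
w/c = 176 / 445 = 0.396

0.396


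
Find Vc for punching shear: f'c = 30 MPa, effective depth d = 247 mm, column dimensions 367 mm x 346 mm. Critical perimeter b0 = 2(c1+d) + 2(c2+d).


b0 = 2*(367 + 247) + 2*(346 + 247) = 2414 mm
Vc = 0.33 * sqrt(30) * 2414 * 247 / 1000
= 1077.73 kN

1077.73


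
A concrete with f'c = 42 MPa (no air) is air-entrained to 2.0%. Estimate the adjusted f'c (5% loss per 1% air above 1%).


Strength loss = (2.0 - 1) * 5 = 5.0%
f'c = 42 * (1 - 5.0/100)
= 39.9 MPa

39.9


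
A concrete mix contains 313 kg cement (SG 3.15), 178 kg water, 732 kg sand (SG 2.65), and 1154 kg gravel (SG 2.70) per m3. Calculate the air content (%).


Vol cement = 313 / (3.15 * 1000) = 0.099365 m3
Vol water = 178 / 1000 = 0.178 m3
Vol sand = 732 / (2.65 * 1000) = 0.276226 m3
Vol gravel = 1154 / (2.70 * 1000) = 0.427407 m3
Total solid + water volume = 0.980999 m3
Air = (1 - 0.980999) * 100 = 1.9%

1.9


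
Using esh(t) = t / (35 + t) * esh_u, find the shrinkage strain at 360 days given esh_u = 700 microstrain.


esh(360) = 360 / (35 + 360) * 700
= 360 / 395 * 700
= 638.0 microstrain

638.0


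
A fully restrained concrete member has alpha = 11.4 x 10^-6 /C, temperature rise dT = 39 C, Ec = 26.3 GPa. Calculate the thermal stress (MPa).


sigma = alpha * dT * Ec
= 11.4e-6 * 39 * 26.3 * 1000
= 11.693 MPa

11.693


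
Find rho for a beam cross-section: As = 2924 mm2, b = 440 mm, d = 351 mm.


rho = As / (b * d)
= 2924 / (440 * 351)
= 0.0189

0.0189


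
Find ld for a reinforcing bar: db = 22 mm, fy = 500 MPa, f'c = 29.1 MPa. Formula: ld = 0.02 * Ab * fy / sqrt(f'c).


Ab = pi * 22^2 / 4 = 380.133 mm2
ld = 0.02 * 380.133 * 500 / sqrt(29.1)
= 704.7 mm

704.7


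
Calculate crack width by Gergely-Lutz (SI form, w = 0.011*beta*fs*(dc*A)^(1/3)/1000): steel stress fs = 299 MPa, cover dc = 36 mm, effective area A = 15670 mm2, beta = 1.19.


w = 0.011 * beta * fs * (dc * A)^(1/3) / 1000
= 0.011 * 1.19 * 299 * (36 * 15670)^(1/3) / 1000
= 0.323 mm

0.323


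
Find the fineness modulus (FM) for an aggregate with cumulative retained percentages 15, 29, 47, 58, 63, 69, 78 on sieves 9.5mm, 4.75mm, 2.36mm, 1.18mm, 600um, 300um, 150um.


FM = sum(cumulative % retained) / 100
= 359 / 100
= 3.59

3.59


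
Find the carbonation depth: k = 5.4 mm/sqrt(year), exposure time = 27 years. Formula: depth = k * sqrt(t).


depth = k * sqrt(t)
= 5.4 * sqrt(27)
= 28.06 mm

28.06


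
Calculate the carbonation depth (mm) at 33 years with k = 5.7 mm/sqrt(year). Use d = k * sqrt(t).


depth = k * sqrt(t)
= 5.7 * sqrt(33)
= 32.74 mm

32.74


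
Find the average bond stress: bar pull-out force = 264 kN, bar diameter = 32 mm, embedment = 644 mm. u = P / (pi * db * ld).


u = P / (pi * db * ld)
= 264 * 1000 / (pi * 32 * 644)
= 4.078 MPa

4.078


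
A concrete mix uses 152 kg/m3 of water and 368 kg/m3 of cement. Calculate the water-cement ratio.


w/c = water / cement
w/c = 152 / 368 = 0.413

0.413


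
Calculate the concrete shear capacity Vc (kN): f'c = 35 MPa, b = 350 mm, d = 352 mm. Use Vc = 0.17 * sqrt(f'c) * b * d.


Vc = 0.17 * sqrt(35) * 350 * 352 / 1000
= 123.91 kN

123.91


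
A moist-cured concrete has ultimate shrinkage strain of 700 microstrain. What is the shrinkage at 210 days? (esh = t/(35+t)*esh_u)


esh(210) = 210 / (35 + 210) * 700
= 210 / 245 * 700
= 600.0 microstrain

600.0


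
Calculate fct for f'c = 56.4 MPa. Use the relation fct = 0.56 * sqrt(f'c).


fct = 0.56 * sqrt(56.4)
= 0.56 * 7.51
= 4.206 MPa

4.206


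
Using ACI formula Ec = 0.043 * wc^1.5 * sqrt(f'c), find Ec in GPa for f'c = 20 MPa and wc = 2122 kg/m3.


Ec = 0.043 * 2122^1.5 * sqrt(20) / 1000
= 18.8 GPa

18.8


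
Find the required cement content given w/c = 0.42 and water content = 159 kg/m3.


Cement = water / (w/c)
= 159 / 0.42
= 378.6 kg/m3

378.6


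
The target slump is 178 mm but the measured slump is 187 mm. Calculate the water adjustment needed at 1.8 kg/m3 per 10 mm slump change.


Difference = 178 - 187 = -9 mm
Water adjustment = -9 * 1.8 / 10 = -1.6 kg/m3

-1.6


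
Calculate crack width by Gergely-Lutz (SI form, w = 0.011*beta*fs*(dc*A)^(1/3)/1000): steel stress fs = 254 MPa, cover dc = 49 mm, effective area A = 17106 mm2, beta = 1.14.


w = 0.011 * beta * fs * (dc * A)^(1/3) / 1000
= 0.011 * 1.14 * 254 * (49 * 17106)^(1/3) / 1000
= 0.3 mm

0.3


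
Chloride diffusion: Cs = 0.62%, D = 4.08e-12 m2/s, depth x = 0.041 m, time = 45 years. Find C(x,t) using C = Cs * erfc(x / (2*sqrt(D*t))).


t_seconds = 45 * 365.25 * 24 * 3600 = 1420092000.0 s
arg = 0.041 / (2 * sqrt(4.08e-12 * 1420092000.0))
= 0.2693
erfc(0.2693) = 0.7033
C = 0.62 * 0.7033 = 0.436%

0.436


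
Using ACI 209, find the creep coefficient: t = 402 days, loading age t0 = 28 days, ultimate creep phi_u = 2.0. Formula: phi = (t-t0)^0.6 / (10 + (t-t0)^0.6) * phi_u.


dt = 402 - 28 = 374
phi = 374^0.6 / (10 + 374^0.6) * 2.0
= 1.555

1.555


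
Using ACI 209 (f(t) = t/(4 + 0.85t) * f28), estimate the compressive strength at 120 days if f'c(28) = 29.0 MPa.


f(120) = 120 / (4 + 0.85 * 120) * 29.0
= 120 / 106.0 * 29.0
= 32.83 MPa

32.83


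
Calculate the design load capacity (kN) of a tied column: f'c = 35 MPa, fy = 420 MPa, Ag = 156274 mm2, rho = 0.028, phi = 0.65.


Ast = rho * Ag = 0.028 * 156274 = 4375.672 mm2
phi*Pn = 0.65 * 0.80 * (0.85 * 35 * (156274 - 4375.672) + 420 * 4375.672) / 1000
= 3305.51 kN

3305.51


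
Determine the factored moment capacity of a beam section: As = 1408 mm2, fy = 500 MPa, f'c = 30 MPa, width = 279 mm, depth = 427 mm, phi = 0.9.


a = As * fy / (0.85 * f'c * b)
= 1408 * 500 / (0.85 * 30 * 279)
= 98.9528 mm
Mn = As * fy * (d - a/2) / 10^6
= 265.7766 kN-m
phi*Mn = 0.9 * 265.7766 = 239.2 kN-m

239.2


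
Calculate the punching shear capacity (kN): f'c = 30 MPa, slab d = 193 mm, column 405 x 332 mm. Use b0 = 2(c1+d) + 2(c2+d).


b0 = 2*(405 + 193) + 2*(332 + 193) = 2246 mm
Vc = 0.33 * sqrt(30) * 2246 * 193 / 1000
= 783.5 kN

783.5


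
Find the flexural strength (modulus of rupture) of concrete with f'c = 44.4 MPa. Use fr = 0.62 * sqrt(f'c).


fr = 0.62 * sqrt(44.4)
= 4.131 MPa

4.131


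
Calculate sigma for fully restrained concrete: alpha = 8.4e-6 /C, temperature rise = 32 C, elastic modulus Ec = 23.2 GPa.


sigma = alpha * dT * Ec
= 8.4e-6 * 32 * 23.2 * 1000
= 6.236 MPa

6.236


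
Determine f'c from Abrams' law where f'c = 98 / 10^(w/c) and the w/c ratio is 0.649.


f'c = 98 / 10^0.649
= 98 / 4.457
= 21.99 MPa

21.99


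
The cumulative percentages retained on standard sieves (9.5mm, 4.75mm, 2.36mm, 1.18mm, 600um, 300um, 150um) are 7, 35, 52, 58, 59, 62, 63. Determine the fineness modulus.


FM = sum(cumulative % retained) / 100
= 336 / 100
= 3.36

3.36


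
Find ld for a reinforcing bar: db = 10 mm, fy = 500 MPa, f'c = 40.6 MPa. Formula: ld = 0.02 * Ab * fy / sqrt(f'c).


Ab = pi * 10^2 / 4 = 78.54 mm2
ld = 0.02 * 78.54 * 500 / sqrt(40.6)
= 123.3 mm

123.3


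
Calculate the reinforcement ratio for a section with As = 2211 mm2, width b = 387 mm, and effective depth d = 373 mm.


rho = As / (b * d)
= 2211 / (387 * 373)
= 0.0153

0.0153


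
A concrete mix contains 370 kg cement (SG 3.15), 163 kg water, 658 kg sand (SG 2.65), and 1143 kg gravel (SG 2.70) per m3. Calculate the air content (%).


Vol cement = 370 / (3.15 * 1000) = 0.11746 m3
Vol water = 163 / 1000 = 0.163 m3
Vol sand = 658 / (2.65 * 1000) = 0.248302 m3
Vol gravel = 1143 / (2.70 * 1000) = 0.423333 m3
Total solid + water volume = 0.952096 m3
Air = (1 - 0.952096) * 100 = 4.79%

4.79


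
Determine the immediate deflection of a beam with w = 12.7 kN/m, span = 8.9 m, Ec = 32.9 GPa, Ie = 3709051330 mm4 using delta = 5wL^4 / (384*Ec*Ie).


Convert: L = 8.9 m = 8900 mm, Ec = 32.9 GPa = 32900 MPa
delta = 5 * 12.7 * 8900^4 / (384 * 32900 * 3709051330)
= 8.5 mm

8.5


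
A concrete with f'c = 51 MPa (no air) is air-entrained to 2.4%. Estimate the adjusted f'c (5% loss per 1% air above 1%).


Strength loss = (2.4 - 1) * 5 = 7.0%
f'c = 51 * (1 - 7.0/100)
= 47.43 MPa

47.43


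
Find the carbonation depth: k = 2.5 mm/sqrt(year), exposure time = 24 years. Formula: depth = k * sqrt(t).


depth = k * sqrt(t)
= 2.5 * sqrt(24)
= 12.25 mm

12.25


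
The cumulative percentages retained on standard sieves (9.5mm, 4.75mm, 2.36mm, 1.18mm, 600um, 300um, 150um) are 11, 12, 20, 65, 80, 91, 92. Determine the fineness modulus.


FM = sum(cumulative % retained) / 100
= 371 / 100
= 3.71

3.71


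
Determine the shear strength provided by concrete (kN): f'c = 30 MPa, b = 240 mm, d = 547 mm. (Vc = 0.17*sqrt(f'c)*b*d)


Vc = 0.17 * sqrt(30) * 240 * 547 / 1000
= 122.24 kN

122.24


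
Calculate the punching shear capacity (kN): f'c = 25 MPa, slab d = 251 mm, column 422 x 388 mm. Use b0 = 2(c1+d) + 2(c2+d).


b0 = 2*(422 + 251) + 2*(388 + 251) = 2624 mm
Vc = 0.33 * sqrt(25) * 2624 * 251 / 1000
= 1086.73 kN

1086.73


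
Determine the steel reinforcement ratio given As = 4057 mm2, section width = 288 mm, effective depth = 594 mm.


rho = As / (b * d)
= 4057 / (288 * 594)
= 0.0237

0.0237


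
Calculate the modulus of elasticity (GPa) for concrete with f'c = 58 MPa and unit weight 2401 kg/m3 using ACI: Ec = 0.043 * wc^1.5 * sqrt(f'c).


Ec = 0.043 * 2401^1.5 * sqrt(58) / 1000
= 38.53 GPa

38.53


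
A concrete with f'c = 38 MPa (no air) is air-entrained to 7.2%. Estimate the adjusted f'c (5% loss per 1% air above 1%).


Strength loss = (7.2 - 1) * 5 = 31.0%
f'c = 38 * (1 - 31.0/100)
= 26.22 MPa

26.22


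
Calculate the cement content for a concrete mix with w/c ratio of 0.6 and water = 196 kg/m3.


Cement = water / (w/c)
= 196 / 0.6
= 326.7 kg/m3

326.7


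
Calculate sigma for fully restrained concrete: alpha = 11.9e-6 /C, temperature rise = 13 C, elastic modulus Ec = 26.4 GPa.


sigma = alpha * dT * Ec
= 11.9e-6 * 13 * 26.4 * 1000
= 4.084 MPa

4.084


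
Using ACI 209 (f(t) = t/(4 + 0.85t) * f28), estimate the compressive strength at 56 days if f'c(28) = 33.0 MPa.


f(56) = 56 / (4 + 0.85 * 56) * 33.0
= 56 / 51.6 * 33.0
= 35.81 MPa

35.81


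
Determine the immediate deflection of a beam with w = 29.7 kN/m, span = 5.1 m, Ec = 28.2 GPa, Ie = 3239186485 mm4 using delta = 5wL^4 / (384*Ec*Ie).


Convert: L = 5.1 m = 5100 mm, Ec = 28.2 GPa = 28200 MPa
delta = 5 * 29.7 * 5100^4 / (384 * 28200 * 3239186485)
= 2.86 mm

2.86


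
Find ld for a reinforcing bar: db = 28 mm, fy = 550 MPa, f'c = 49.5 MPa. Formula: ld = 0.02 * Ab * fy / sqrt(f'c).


Ab = pi * 28^2 / 4 = 615.752 mm2
ld = 0.02 * 615.752 * 550 / sqrt(49.5)
= 962.7 mm

962.7


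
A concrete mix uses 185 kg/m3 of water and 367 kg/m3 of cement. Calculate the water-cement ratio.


w/c = water / cement
w/c = 185 / 367 = 0.504

0.504


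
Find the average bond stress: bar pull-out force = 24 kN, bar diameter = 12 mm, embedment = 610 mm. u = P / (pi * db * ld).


u = P / (pi * db * ld)
= 24 * 1000 / (pi * 12 * 610)
= 1.044 MPa

1.044


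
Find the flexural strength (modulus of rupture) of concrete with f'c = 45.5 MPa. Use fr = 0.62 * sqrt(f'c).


fr = 0.62 * sqrt(45.5)
= 4.182 MPa

4.182


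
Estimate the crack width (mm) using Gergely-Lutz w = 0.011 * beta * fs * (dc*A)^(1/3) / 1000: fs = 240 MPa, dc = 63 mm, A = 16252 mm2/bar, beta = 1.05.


w = 0.011 * beta * fs * (dc * A)^(1/3) / 1000
= 0.011 * 1.05 * 240 * (63 * 16252)^(1/3) / 1000
= 0.279 mm

0.279


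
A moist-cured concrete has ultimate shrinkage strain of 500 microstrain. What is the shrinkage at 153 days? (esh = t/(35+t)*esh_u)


esh(153) = 153 / (35 + 153) * 500
= 153 / 188 * 500
= 406.9 microstrain

406.9


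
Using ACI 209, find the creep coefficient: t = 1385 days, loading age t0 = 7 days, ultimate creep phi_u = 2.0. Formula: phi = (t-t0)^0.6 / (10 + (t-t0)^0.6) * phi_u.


dt = 1385 - 7 = 1378
phi = 1378^0.6 / (10 + 1378^0.6) * 2.0
= 1.769

1.769


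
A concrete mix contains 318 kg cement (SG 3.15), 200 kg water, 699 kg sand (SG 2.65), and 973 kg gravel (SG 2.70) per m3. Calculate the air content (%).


Vol cement = 318 / (3.15 * 1000) = 0.100952 m3
Vol water = 200 / 1000 = 0.2 m3
Vol sand = 699 / (2.65 * 1000) = 0.263774 m3
Vol gravel = 973 / (2.70 * 1000) = 0.36037 m3
Total solid + water volume = 0.925096 m3
Air = (1 - 0.925096) * 100 = 7.49%

7.49


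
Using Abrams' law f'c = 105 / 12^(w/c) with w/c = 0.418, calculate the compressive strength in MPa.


f'c = 105 / 12^0.418
= 105 / 2.826
= 37.16 MPa

37.16


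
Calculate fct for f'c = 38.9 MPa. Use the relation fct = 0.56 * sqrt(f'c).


fct = 0.56 * sqrt(38.9)
= 0.56 * 6.237
= 3.493 MPa

3.493


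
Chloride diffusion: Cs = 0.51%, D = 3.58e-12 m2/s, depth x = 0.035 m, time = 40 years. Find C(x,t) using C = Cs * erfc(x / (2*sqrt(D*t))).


t_seconds = 40 * 365.25 * 24 * 3600 = 1262304000.0 s
arg = 0.035 / (2 * sqrt(3.58e-12 * 1262304000.0))
= 0.2603
erfc(0.2603) = 0.7128
C = 0.51 * 0.7128 = 0.3635%

0.3635


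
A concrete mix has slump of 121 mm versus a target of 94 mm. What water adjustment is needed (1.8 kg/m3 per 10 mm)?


Difference = 94 - 121 = -27 mm
Water adjustment = -27 * 1.8 / 10 = -4.9 kg/m3

-4.9


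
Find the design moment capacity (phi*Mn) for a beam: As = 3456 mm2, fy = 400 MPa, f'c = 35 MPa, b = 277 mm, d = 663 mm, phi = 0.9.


a = As * fy / (0.85 * f'c * b)
= 3456 * 400 / (0.85 * 35 * 277)
= 167.7517 mm
Mn = As * fy * (d - a/2) / 10^6
= 800.5812 kN-m
phi*Mn = 0.9 * 800.5812 = 720.52 kN-m

720.52


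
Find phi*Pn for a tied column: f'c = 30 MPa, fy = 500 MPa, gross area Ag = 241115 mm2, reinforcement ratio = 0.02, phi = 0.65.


Ast = rho * Ag = 0.02 * 241115 = 4822.3 mm2
phi*Pn = 0.65 * 0.80 * (0.85 * 30 * (241115 - 4822.3) + 500 * 4822.3) / 1000
= 4387.04 kN

4387.04


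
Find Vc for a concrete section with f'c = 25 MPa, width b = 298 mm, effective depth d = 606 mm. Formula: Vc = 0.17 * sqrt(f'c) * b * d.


Vc = 0.17 * sqrt(25) * 298 * 606 / 1000
= 153.5 kN

153.5


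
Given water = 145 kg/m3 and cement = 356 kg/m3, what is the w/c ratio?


w/c = water / cement
w/c = 145 / 356 = 0.407

0.407


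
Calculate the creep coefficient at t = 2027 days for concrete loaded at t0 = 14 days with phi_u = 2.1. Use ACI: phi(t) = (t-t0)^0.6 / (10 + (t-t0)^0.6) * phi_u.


dt = 2027 - 14 = 2013
phi = 2013^0.6 / (10 + 2013^0.6) * 2.1
= 1.902

1.902


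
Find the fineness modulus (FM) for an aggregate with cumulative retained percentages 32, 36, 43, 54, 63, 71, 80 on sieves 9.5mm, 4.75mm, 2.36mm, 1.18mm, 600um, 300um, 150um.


FM = sum(cumulative % retained) / 100
= 379 / 100
= 3.79

3.79


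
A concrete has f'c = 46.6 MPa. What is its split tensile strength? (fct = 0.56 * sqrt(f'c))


fct = 0.56 * sqrt(46.6)
= 0.56 * 6.826
= 3.823 MPa

3.823


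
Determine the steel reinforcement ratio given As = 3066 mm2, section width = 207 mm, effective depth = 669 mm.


rho = As / (b * d)
= 3066 / (207 * 669)
= 0.0221

0.0221


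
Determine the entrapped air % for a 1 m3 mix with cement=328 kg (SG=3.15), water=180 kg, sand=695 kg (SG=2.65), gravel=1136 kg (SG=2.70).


Vol cement = 328 / (3.15 * 1000) = 0.104127 m3
Vol water = 180 / 1000 = 0.18 m3
Vol sand = 695 / (2.65 * 1000) = 0.262264 m3
Vol gravel = 1136 / (2.70 * 1000) = 0.420741 m3
Total solid + water volume = 0.967132 m3
Air = (1 - 0.967132) * 100 = 3.29%

3.29


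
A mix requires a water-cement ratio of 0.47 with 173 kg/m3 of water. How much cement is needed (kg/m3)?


Cement = water / (w/c)
= 173 / 0.47
= 368.1 kg/m3

368.1


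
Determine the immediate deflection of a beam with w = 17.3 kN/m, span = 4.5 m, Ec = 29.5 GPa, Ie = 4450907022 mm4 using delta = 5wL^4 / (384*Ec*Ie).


Convert: L = 4.5 m = 4500 mm, Ec = 29.5 GPa = 29500 MPa
delta = 5 * 17.3 * 4500^4 / (384 * 29500 * 4450907022)
= 0.7 mm

0.7


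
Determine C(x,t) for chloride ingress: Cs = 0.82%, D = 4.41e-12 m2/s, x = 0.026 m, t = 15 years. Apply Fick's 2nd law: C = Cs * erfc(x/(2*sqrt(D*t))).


t_seconds = 15 * 365.25 * 24 * 3600 = 473364000.0 s
arg = 0.026 / (2 * sqrt(4.41e-12 * 473364000.0))
= 0.2845
erfc(0.2845) = 0.6874
C = 0.82 * 0.6874 = 0.5637%

0.5637


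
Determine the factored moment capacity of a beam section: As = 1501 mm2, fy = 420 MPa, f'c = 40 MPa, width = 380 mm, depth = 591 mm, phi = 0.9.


a = As * fy / (0.85 * f'c * b)
= 1501 * 420 / (0.85 * 40 * 380)
= 48.7941 mm
Mn = As * fy * (d - a/2) / 10^6
= 357.1978 kN-m
phi*Mn = 0.9 * 357.1978 = 321.48 kN-m

321.48


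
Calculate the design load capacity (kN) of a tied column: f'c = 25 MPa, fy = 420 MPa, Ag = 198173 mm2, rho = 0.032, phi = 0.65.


Ast = rho * Ag = 0.032 * 198173 = 6341.536 mm2
phi*Pn = 0.65 * 0.80 * (0.85 * 25 * (198173 - 6341.536) + 420 * 6341.536) / 1000
= 3504.73 kN

3504.73


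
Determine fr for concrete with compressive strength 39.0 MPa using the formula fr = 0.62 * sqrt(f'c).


fr = 0.62 * sqrt(39.0)
= 3.872 MPa

3.872


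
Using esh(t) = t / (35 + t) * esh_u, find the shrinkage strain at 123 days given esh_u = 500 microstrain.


esh(123) = 123 / (35 + 123) * 500
= 123 / 158 * 500
= 389.2 microstrain

389.2


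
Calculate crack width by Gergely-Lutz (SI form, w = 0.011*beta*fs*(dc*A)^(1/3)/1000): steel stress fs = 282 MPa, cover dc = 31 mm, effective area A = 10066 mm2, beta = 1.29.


w = 0.011 * beta * fs * (dc * A)^(1/3) / 1000
= 0.011 * 1.29 * 282 * (31 * 10066)^(1/3) / 1000
= 0.271 mm

0.271


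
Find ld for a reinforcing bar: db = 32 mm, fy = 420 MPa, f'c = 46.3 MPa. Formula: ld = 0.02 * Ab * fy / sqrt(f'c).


Ab = pi * 32^2 / 4 = 804.248 mm2
ld = 0.02 * 804.248 * 420 / sqrt(46.3)
= 992.8 mm

992.8


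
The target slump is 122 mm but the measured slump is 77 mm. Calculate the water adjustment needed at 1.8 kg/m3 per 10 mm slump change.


Difference = 122 - 77 = 45 mm
Water adjustment = 45 * 1.8 / 10 = 8.1 kg/m3

8.1


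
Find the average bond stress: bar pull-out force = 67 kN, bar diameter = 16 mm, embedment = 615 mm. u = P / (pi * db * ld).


u = P / (pi * db * ld)
= 67 * 1000 / (pi * 16 * 615)
= 2.167 MPa

2.167


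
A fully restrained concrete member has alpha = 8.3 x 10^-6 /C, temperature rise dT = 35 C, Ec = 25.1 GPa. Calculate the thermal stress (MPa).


sigma = alpha * dT * Ec
= 8.3e-6 * 35 * 25.1 * 1000
= 7.292 MPa

7.292


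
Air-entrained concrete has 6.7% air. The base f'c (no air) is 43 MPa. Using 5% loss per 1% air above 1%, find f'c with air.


Strength loss = (6.7 - 1) * 5 = 28.5%
f'c = 43 * (1 - 28.5/100)
= 30.75 MPa

30.75


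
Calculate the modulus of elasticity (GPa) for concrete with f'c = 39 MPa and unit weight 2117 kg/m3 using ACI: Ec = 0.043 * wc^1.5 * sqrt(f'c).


Ec = 0.043 * 2117^1.5 * sqrt(39) / 1000
= 26.16 GPa

26.16


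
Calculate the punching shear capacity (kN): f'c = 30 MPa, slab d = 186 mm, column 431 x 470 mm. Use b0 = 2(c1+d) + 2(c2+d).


b0 = 2*(431 + 186) + 2*(470 + 186) = 2546 mm
Vc = 0.33 * sqrt(30) * 2546 * 186 / 1000
= 855.95 kN

855.95


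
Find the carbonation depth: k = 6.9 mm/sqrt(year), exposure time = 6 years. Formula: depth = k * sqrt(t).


depth = k * sqrt(t)
= 6.9 * sqrt(6)
= 16.9 mm

16.9


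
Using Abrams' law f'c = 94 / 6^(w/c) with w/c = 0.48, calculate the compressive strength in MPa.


f'c = 94 / 6^0.48
= 94 / 2.363
= 39.78 MPa

39.78


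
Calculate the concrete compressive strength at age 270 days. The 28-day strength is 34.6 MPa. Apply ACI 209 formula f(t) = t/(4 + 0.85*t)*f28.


f(270) = 270 / (4 + 0.85 * 270) * 34.6
= 270 / 233.5 * 34.6
= 40.01 MPa

40.01


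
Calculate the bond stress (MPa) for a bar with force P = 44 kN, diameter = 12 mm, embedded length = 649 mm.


u = P / (pi * db * ld)
= 44 * 1000 / (pi * 12 * 649)
= 1.798 MPa

1.798


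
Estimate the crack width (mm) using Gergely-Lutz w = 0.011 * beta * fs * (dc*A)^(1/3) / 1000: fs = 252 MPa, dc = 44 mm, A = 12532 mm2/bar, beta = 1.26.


w = 0.011 * beta * fs * (dc * A)^(1/3) / 1000
= 0.011 * 1.26 * 252 * (44 * 12532)^(1/3) / 1000
= 0.286 mm

0.286


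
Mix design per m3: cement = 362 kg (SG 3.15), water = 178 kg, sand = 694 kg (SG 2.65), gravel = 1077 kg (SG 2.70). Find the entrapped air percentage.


Vol cement = 362 / (3.15 * 1000) = 0.114921 m3
Vol water = 178 / 1000 = 0.178 m3
Vol sand = 694 / (2.65 * 1000) = 0.261887 m3
Vol gravel = 1077 / (2.70 * 1000) = 0.398889 m3
Total solid + water volume = 0.953696 m3
Air = (1 - 0.953696) * 100 = 4.63%

4.63


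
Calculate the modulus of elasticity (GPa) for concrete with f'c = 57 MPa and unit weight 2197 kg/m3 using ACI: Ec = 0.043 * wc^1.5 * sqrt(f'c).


Ec = 0.043 * 2197^1.5 * sqrt(57) / 1000
= 33.43 GPa

33.43


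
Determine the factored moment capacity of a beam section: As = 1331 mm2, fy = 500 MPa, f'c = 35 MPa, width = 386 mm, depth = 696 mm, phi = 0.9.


a = As * fy / (0.85 * f'c * b)
= 1331 * 500 / (0.85 * 35 * 386)
= 57.9527 mm
Mn = As * fy * (d - a/2) / 10^6
= 443.9042 kN-m
phi*Mn = 0.9 * 443.9042 = 399.51 kN-m

399.51


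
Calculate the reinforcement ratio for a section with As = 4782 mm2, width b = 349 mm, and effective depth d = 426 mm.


rho = As / (b * d)
= 4782 / (349 * 426)
= 0.0322

0.0322


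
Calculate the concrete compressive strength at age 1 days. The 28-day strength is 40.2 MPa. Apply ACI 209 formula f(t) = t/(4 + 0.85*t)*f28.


f(1) = 1 / (4 + 0.85 * 1) * 40.2
= 1 / 4.85 * 40.2
= 8.29 MPa

8.29


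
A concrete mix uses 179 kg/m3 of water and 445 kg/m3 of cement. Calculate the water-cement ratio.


w/c = water / cement
w/c = 179 / 445 = 0.402

0.402


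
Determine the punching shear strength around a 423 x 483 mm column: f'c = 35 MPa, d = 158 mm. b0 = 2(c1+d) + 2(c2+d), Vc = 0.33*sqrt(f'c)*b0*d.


b0 = 2*(423 + 158) + 2*(483 + 158) = 2444 mm
Vc = 0.33 * sqrt(35) * 2444 * 158 / 1000
= 753.89 kN

753.89


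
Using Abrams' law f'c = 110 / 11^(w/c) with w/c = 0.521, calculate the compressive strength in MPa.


f'c = 110 / 11^0.521
= 110 / 3.488
= 31.54 MPa

31.54


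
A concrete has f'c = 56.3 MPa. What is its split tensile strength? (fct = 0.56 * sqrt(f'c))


fct = 0.56 * sqrt(56.3)
= 0.56 * 7.503
= 4.202 MPa

4.202


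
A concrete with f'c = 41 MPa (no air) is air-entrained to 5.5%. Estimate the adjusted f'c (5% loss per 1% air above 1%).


Strength loss = (5.5 - 1) * 5 = 22.5%
f'c = 41 * (1 - 22.5/100)
= 31.78 MPa

31.78


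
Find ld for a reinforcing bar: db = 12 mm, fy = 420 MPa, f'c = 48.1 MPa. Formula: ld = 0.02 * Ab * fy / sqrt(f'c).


Ab = pi * 12^2 / 4 = 113.097 mm2
ld = 0.02 * 113.097 * 420 / sqrt(48.1)
= 137.0 mm

137.0


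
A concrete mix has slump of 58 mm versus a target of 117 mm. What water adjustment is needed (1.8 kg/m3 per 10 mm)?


Difference = 117 - 58 = 59 mm
Water adjustment = 59 * 1.8 / 10 = 10.6 kg/m3

10.6


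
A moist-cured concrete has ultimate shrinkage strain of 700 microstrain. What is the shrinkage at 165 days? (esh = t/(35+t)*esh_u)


esh(165) = 165 / (35 + 165) * 700
= 165 / 200 * 700
= 577.5 microstrain

577.5


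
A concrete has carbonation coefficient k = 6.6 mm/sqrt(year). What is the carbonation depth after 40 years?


depth = k * sqrt(t)
= 6.6 * sqrt(40)
= 41.74 mm

41.74


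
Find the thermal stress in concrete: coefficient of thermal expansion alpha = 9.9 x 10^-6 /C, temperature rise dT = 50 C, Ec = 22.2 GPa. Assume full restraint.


sigma = alpha * dT * Ec
= 9.9e-6 * 50 * 22.2 * 1000
= 10.989 MPa

10.989


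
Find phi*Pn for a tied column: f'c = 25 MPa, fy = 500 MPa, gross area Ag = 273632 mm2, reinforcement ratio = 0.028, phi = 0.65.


Ast = rho * Ag = 0.028 * 273632 = 7661.696 mm2
phi*Pn = 0.65 * 0.80 * (0.85 * 25 * (273632 - 7661.696) + 500 * 7661.696) / 1000
= 4931.01 kN

4931.01


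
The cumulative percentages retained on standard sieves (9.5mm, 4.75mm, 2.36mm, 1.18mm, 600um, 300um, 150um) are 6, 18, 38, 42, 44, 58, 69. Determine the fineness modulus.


FM = sum(cumulative % retained) / 100
= 275 / 100
= 2.75

2.75


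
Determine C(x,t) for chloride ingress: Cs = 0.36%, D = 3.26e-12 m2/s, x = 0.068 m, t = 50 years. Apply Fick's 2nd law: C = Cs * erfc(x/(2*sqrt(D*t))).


t_seconds = 50 * 365.25 * 24 * 3600 = 1577880000.0 s
arg = 0.068 / (2 * sqrt(3.26e-12 * 1577880000.0))
= 0.4741
erfc(0.4741) = 0.5026
C = 0.36 * 0.5026 = 0.1809%

0.1809


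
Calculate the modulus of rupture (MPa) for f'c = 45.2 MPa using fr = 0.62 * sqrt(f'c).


fr = 0.62 * sqrt(45.2)
= 4.168 MPa

4.168


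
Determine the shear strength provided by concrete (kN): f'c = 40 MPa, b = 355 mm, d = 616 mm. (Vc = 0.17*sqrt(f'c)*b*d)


Vc = 0.17 * sqrt(40) * 355 * 616 / 1000
= 235.12 kN

235.12


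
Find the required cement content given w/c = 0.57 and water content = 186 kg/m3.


Cement = water / (w/c)
= 186 / 0.57
= 326.3 kg/m3

326.3


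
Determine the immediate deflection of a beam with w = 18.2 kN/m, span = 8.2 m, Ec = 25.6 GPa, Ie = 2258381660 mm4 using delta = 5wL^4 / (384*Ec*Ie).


Convert: L = 8.2 m = 8200 mm, Ec = 25.6 GPa = 25600 MPa
delta = 5 * 18.2 * 8200^4 / (384 * 25600 * 2258381660)
= 18.53 mm

18.53


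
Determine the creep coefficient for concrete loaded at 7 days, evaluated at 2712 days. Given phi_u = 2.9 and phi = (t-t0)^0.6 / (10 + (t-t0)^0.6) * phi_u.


dt = 2712 - 7 = 2705
phi = 2705^0.6 / (10 + 2705^0.6) * 2.9
= 2.667

2.667


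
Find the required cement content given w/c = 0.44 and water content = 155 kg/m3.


Cement = water / (w/c)
= 155 / 0.44
= 352.3 kg/m3

352.3


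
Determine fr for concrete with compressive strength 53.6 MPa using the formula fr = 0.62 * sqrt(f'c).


fr = 0.62 * sqrt(53.6)
= 4.539 MPa

4.539


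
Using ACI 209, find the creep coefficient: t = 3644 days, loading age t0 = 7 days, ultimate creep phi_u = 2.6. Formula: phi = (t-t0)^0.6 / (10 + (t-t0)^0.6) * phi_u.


dt = 3644 - 7 = 3637
phi = 3637^0.6 / (10 + 3637^0.6) * 2.6
= 2.423

2.423


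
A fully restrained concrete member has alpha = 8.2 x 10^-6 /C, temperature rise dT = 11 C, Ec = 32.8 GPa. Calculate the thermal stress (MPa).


sigma = alpha * dT * Ec
= 8.2e-6 * 11 * 32.8 * 1000
= 2.959 MPa

2.959


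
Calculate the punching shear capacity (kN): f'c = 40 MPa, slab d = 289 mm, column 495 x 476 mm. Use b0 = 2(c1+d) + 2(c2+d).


b0 = 2*(495 + 289) + 2*(476 + 289) = 3098 mm
Vc = 0.33 * sqrt(40) * 3098 * 289 / 1000
= 1868.63 kN

1868.63


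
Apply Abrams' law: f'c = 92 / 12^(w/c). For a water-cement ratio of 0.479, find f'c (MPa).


f'c = 92 / 12^0.479
= 92 / 3.288
= 27.98 MPa

27.98


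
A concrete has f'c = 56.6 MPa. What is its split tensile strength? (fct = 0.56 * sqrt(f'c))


fct = 0.56 * sqrt(56.6)
= 0.56 * 7.523
= 4.213 MPa

4.213


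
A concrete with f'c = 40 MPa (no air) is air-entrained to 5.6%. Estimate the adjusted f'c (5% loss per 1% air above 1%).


Strength loss = (5.6 - 1) * 5 = 23.0%
f'c = 40 * (1 - 23.0/100)
= 30.8 MPa

30.8


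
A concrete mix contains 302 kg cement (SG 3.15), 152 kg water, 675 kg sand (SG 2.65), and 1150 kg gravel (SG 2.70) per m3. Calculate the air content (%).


Vol cement = 302 / (3.15 * 1000) = 0.095873 m3
Vol water = 152 / 1000 = 0.152 m3
Vol sand = 675 / (2.65 * 1000) = 0.254717 m3
Vol gravel = 1150 / (2.70 * 1000) = 0.425926 m3
Total solid + water volume = 0.928516 m3
Air = (1 - 0.928516) * 100 = 7.15%

7.15


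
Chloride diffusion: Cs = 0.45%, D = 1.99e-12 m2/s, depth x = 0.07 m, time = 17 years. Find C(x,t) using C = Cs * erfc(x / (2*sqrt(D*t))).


t_seconds = 17 * 365.25 * 24 * 3600 = 536479200.0 s
arg = 0.07 / (2 * sqrt(1.99e-12 * 536479200.0))
= 1.0712
erfc(1.0712) = 0.1298
C = 0.45 * 0.1298 = 0.0584%

0.0584


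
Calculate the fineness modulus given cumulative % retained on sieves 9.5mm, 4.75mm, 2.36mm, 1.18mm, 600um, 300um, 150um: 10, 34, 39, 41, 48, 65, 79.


FM = sum(cumulative % retained) / 100
= 316 / 100
= 3.16

3.16


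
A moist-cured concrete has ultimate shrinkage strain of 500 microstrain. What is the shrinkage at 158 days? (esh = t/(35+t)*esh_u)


esh(158) = 158 / (35 + 158) * 500
= 158 / 193 * 500
= 409.3 microstrain

409.3


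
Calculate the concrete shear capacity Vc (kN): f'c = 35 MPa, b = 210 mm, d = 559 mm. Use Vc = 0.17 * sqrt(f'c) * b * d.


Vc = 0.17 * sqrt(35) * 210 * 559 / 1000
= 118.06 kN

118.06


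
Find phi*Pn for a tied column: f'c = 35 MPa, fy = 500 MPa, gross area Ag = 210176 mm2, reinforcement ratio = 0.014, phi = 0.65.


Ast = rho * Ag = 0.014 * 210176 = 2942.464 mm2
phi*Pn = 0.65 * 0.80 * (0.85 * 35 * (210176 - 2942.464) + 500 * 2942.464) / 1000
= 3970.94 kN

3970.94


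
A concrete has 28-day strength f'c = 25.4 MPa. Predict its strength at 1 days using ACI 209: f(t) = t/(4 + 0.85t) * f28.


f(1) = 1 / (4 + 0.85 * 1) * 25.4
= 1 / 4.85 * 25.4
= 5.24 MPa

5.24


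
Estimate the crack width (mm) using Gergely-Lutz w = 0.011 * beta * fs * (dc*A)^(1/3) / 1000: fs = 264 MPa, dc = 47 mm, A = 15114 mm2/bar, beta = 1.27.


w = 0.011 * beta * fs * (dc * A)^(1/3) / 1000
= 0.011 * 1.27 * 264 * (47 * 15114)^(1/3) / 1000
= 0.329 mm

0.329


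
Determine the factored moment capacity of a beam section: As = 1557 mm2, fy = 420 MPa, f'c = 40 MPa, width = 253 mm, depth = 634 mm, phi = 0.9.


a = As * fy / (0.85 * f'c * b)
= 1557 * 420 / (0.85 * 40 * 253)
= 76.0219 mm
Mn = As * fy * (d - a/2) / 10^6
= 389.7411 kN-m
phi*Mn = 0.9 * 389.7411 = 350.77 kN-m

350.77


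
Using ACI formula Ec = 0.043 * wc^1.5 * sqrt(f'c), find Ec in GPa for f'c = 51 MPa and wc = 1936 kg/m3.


Ec = 0.043 * 1936^1.5 * sqrt(51) / 1000
= 26.16 GPa

26.16


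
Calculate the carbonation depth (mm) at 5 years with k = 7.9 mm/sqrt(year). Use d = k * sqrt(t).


depth = k * sqrt(t)
= 7.9 * sqrt(5)
= 17.66 mm

17.66


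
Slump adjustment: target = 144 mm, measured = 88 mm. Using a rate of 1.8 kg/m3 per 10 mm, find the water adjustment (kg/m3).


Difference = 144 - 88 = 56 mm
Water adjustment = 56 * 1.8 / 10 = 10.1 kg/m3

10.1


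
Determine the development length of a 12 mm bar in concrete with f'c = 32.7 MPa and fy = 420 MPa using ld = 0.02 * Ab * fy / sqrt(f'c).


Ab = pi * 12^2 / 4 = 113.097 mm2
ld = 0.02 * 113.097 * 420 / sqrt(32.7)
= 166.1 mm

166.1


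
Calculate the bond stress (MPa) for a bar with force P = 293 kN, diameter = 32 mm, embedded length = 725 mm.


u = P / (pi * db * ld)
= 293 * 1000 / (pi * 32 * 725)
= 4.02 MPa

4.02


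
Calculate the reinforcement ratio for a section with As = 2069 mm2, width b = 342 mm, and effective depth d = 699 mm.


rho = As / (b * d)
= 2069 / (342 * 699)
= 0.0087

0.0087


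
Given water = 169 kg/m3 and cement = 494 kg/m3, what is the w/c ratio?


w/c = water / cement
w/c = 169 / 494 = 0.342

0.342


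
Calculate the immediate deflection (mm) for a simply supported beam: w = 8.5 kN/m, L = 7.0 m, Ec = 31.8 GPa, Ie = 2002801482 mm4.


Convert: L = 7.0 m = 7000 mm, Ec = 31.8 GPa = 31800 MPa
delta = 5 * 8.5 * 7000^4 / (384 * 31800 * 2002801482)
= 4.17 mm

4.17


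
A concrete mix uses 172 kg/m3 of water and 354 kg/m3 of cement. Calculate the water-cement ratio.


w/c = water / cement
w/c = 172 / 354 = 0.486

0.486


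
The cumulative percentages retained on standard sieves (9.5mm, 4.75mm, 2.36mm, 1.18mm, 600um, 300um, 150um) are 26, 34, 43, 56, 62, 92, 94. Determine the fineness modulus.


FM = sum(cumulative % retained) / 100
= 407 / 100
= 4.07

4.07


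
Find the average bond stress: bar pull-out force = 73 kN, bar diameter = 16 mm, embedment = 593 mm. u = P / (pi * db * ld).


u = P / (pi * db * ld)
= 73 * 1000 / (pi * 16 * 593)
= 2.449 MPa

2.449


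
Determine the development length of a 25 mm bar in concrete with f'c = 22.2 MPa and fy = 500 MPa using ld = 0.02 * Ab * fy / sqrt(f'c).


Ab = pi * 25^2 / 4 = 490.874 mm2
ld = 0.02 * 490.874 * 500 / sqrt(22.2)
= 1041.8 mm

1041.8


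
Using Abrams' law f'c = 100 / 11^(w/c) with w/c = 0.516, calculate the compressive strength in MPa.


f'c = 100 / 11^0.516
= 100 / 3.446
= 29.02 MPa

29.02


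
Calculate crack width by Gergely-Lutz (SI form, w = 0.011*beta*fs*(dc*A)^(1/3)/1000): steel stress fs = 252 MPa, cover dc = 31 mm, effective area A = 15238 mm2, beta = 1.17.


w = 0.011 * beta * fs * (dc * A)^(1/3) / 1000
= 0.011 * 1.17 * 252 * (31 * 15238)^(1/3) / 1000
= 0.253 mm

0.253


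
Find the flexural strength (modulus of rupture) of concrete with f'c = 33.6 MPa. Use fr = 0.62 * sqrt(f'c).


fr = 0.62 * sqrt(33.6)
= 3.594 MPa

3.594


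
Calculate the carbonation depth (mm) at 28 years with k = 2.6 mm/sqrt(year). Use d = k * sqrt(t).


depth = k * sqrt(t)
= 2.6 * sqrt(28)
= 13.76 mm

13.76


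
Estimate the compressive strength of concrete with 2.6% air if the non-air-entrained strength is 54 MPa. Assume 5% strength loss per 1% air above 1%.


Strength loss = (2.6 - 1) * 5 = 8.0%
f'c = 54 * (1 - 8.0/100)
= 49.68 MPa

49.68


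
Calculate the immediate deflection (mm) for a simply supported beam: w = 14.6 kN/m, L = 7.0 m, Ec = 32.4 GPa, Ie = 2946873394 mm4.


Convert: L = 7.0 m = 7000 mm, Ec = 32.4 GPa = 32400 MPa
delta = 5 * 14.6 * 7000^4 / (384 * 32400 * 2946873394)
= 4.78 mm

4.78


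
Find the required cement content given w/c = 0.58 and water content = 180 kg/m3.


Cement = water / (w/c)
= 180 / 0.58
= 310.3 kg/m3

310.3


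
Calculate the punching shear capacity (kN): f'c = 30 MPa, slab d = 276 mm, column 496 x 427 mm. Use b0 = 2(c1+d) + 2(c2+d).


b0 = 2*(496 + 276) + 2*(427 + 276) = 2950 mm
Vc = 0.33 * sqrt(30) * 2950 * 276 / 1000
= 1471.65 kN

1471.65


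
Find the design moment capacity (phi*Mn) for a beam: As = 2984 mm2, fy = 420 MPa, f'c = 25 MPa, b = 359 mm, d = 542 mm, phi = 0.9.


a = As * fy / (0.85 * f'c * b)
= 2984 * 420 / (0.85 * 25 * 359)
= 164.2838 mm
Mn = As * fy * (d - a/2) / 10^6
= 576.331 kN-m
phi*Mn = 0.9 * 576.331 = 518.7 kN-m

518.7


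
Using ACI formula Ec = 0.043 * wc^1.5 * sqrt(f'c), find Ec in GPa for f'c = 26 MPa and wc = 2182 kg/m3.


Ec = 0.043 * 2182^1.5 * sqrt(26) / 1000
= 22.35 GPa

22.35


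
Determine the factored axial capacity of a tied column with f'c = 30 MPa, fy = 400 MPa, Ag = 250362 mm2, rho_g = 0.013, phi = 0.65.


Ast = rho * Ag = 0.013 * 250362 = 3254.706 mm2
phi*Pn = 0.65 * 0.80 * (0.85 * 30 * (250362 - 3254.706) + 400 * 3254.706) / 1000
= 3953.62 kN

3953.62


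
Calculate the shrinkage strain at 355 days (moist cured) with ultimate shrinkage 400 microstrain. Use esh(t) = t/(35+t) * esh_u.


esh(355) = 355 / (35 + 355) * 400
= 355 / 390 * 400
= 364.1 microstrain

364.1


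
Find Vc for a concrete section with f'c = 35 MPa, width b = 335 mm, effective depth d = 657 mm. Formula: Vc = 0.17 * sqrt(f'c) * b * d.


Vc = 0.17 * sqrt(35) * 335 * 657 / 1000
= 221.36 kN

221.36


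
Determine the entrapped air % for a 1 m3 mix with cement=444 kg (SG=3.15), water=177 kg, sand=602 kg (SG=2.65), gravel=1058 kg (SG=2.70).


Vol cement = 444 / (3.15 * 1000) = 0.140952 m3
Vol water = 177 / 1000 = 0.177 m3
Vol sand = 602 / (2.65 * 1000) = 0.22717 m3
Vol gravel = 1058 / (2.70 * 1000) = 0.391852 m3
Total solid + water volume = 0.936974 m3
Air = (1 - 0.936974) * 100 = 6.3%

6.3


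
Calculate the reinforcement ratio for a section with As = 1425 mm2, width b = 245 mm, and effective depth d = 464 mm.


rho = As / (b * d)
= 1425 / (245 * 464)
= 0.0125

0.0125


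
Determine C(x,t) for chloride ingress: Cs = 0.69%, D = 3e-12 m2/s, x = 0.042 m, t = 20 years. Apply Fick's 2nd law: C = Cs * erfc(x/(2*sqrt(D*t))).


t_seconds = 20 * 365.25 * 24 * 3600 = 631152000.0 s
arg = 0.042 / (2 * sqrt(3e-12 * 631152000.0))
= 0.4826
erfc(0.4826) = 0.4949
C = 0.69 * 0.4949 = 0.3415%

0.3415


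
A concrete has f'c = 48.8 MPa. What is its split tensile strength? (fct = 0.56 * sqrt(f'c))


fct = 0.56 * sqrt(48.8)
= 0.56 * 6.986
= 3.912 MPa

3.912


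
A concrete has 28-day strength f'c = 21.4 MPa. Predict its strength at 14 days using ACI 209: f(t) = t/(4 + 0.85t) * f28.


f(14) = 14 / (4 + 0.85 * 14) * 21.4
= 14 / 15.9 * 21.4
= 18.84 MPa

18.84


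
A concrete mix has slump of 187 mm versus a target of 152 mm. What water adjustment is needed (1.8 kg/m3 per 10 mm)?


Difference = 152 - 187 = -35 mm
Water adjustment = -35 * 1.8 / 10 = -6.3 kg/m3

-6.3


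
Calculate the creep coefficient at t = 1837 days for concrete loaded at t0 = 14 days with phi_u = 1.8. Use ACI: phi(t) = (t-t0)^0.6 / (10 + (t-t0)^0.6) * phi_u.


dt = 1837 - 14 = 1823
phi = 1823^0.6 / (10 + 1823^0.6) * 1.8
= 1.621

1.621
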